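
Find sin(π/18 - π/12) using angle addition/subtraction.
sin(π/18 - π/12) = sin π/18 cos π/12 - cos π/18 sin π/12 = -0.08716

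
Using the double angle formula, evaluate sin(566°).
sin(566°) = 2 sin 283° cos 283° = -0.4384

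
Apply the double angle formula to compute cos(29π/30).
cos(29π/30) = cos²29π/60 - sin²29π/60 = -0.9945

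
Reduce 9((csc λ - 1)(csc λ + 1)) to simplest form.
9((csc λ - 1)(csc λ + 1)) = 9(cot²λ) (using Diff. of squares)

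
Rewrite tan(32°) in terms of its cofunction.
tan(32°) = cot(90° - 32°) = cot(58°)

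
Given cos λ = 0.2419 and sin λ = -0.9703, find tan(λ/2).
tan(λ/2) = sin λ / (1 + cos λ) = -0.7813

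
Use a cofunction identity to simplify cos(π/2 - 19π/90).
cos(π/2 - 19π/90) = sin(19π/90)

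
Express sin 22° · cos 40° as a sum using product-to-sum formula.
sin 22° cos 40° = (1/2)[sin(22°+40°) + sin(22°-40°)]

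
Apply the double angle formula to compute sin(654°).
sin(654°) = 2 sin 327° cos 327° = -0.9135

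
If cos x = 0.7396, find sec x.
sec x = 1/cos x = 1.352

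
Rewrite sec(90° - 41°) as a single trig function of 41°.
sec(90° - 41°) = csc(41°)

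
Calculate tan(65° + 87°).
tan(65° + 87°) = (tan 65° + tan 87°)/(1 - tan 65° tan 87°) = -0.5317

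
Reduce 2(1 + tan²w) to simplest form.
2(1 + tan²w) = 2(sec²w) (using Pythagorean identity)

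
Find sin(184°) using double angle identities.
sin(184°) = 2 sin 92° cos 92° = -0.06976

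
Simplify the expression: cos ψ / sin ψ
cos ψ / sin ψ = cot ψ (using Quotient identity)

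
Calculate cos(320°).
cos(320°) = 0.766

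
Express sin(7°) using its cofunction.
sin(7°) = cos(90° - 7°) = cos(83°)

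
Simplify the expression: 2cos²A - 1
2cos²A - 1 = cos(2A) (using Double angle)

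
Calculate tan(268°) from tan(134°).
tan(268°) = 2 tan 134° / (1 - tan²134°) = 28.64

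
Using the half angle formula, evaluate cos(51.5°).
cos(51.5°) = √((1 + cos 103°)/2) = 0.6225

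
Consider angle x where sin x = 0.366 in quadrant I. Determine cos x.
cos x = √(1 - sin²x) = 0.9306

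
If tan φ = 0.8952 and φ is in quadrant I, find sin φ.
sin φ = 0.667 (using tan²φ + 1 = sec²φ)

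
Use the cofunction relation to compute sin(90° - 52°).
sin(90° - 52°) = cos(52°) = 0.6157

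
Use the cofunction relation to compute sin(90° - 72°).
sin(90° - 72°) = cos(72°) = 0.309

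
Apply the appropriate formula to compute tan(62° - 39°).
tan(62° - 39°) = (tan 62° - tan 39°)/(1 + tan 62° tan 39°) = 0.4245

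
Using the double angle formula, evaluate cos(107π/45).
cos(107π/45) = 1 - 2sin²107π/90 = 0.3746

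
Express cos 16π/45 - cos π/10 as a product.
cos 16π/45 - cos π/10 = -2 sin(41π/180) sin(23π/180)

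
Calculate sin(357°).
sin(357°) = -0.05234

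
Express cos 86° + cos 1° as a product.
cos 86° + cos 1° = 2 cos(43.5°) cos(42.5°)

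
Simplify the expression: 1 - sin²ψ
1 - sin²ψ = cos²ψ (using Pythagorean identity)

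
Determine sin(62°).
sin(62°) = 0.8829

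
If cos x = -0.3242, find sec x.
sec x = 1/cos x = -3.085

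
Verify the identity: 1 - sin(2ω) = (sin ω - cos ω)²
RHS = sin²ω - 2 sin ω cos ω + cos²ω = (sin²ω + cos²ω) - 2 sin ω cos ω = 1 - sin(2ω) = LHS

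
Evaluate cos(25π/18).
cos(25π/18) = -0.342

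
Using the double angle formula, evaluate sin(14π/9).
sin(14π/9) = 2 sin 7π/9 cos 7π/9 = -0.9848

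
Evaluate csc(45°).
csc(45°) = √2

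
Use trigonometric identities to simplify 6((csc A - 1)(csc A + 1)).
6((csc A - 1)(csc A + 1)) = 6(cot²A) (using Diff. of squares)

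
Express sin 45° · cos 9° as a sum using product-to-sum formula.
sin 45° cos 9° = (1/2)[sin(45°+9°) + sin(45°-9°)]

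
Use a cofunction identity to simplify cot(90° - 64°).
cot(90° - 64°) = tan(64°)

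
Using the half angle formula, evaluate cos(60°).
cos(60°) = √((1 + cos 120°)/2) = 1/2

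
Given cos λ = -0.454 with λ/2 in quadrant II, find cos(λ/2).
cos(λ/2) = ±√((1 + cos λ)/2); negative since λ/2 ∈ QII, so cos(λ/2) = -0.5225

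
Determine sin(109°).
sin(109°) = 0.9455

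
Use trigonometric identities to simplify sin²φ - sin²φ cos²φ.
sin²φ - sin²φ cos²φ = sin⁴φ (using Factoring)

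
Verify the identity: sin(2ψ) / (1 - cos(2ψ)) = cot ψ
LHS = 2 sin ψ cos ψ / (2sin²ψ) = cos ψ/sin ψ = cot ψ = RHS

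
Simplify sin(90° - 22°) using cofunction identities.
sin(90° - 22°) = cos(22°)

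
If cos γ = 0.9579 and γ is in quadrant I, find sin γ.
sin γ = 0.2871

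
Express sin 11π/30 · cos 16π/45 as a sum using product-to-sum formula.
sin 11π/30 cos 16π/45 = (1/2)[sin(11π/30+16π/45) + sin(11π/30-16π/45)]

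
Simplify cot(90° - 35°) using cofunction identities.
cot(90° - 35°) = tan(35°)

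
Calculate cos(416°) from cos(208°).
cos(416°) = cos²208° - sin²208° = 0.5592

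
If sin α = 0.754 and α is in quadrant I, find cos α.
cos α = 0.6569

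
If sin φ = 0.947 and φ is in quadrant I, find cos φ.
cos φ = 0.3212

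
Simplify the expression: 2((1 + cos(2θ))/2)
2((1 + cos(2θ))/2) = 2(cos²θ) (using Power reduction)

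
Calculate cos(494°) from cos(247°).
cos(494°) = cos²247° - sin²247° = -0.6947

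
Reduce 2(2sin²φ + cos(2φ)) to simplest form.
2(2sin²φ + cos(2φ)) = 2 (using Double angle)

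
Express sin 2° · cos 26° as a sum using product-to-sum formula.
sin 2° cos 26° = (1/2)[sin(2°+26°) + sin(2°-26°)]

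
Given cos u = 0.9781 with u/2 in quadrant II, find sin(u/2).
sin(u/2) = ±√((1 - cos u)/2); positive since u/2 ∈ QII, so sin(u/2) = 0.1046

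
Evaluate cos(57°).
cos(57°) = 0.5446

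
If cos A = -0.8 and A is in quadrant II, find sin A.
sin A = 0.6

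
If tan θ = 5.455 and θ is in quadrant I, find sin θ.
sin θ = 0.9836 (using tan²θ + 1 = sec²θ)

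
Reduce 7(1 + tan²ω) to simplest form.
7(1 + tan²ω) = 7(sec²ω) (using Pythagorean identity)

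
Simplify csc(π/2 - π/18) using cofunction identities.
csc(π/2 - π/18) = sec(π/18)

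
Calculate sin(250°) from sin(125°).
sin(250°) = 2 sin 125° cos 125° = -0.9397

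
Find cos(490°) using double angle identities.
cos(490°) = cos²245° - sin²245° = -0.6428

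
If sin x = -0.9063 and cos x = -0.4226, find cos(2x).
cos(2x) = cos²x - sin²x = -0.6428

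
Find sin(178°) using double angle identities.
sin(178°) = 2 sin 89° cos 89° = 0.0349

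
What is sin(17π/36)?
sin(17π/36) = 0.9962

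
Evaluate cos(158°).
cos(158°) = -0.9272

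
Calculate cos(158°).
cos(158°) = -0.9272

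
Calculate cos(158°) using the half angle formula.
cos(158°) = -√((1 + cos 316°)/2) = -0.9272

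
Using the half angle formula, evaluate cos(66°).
cos(66°) = √((1 + cos 132°)/2) = 0.4067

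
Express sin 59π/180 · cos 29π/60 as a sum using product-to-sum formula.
sin 59π/180 cos 29π/60 = (1/2)[sin(59π/180+29π/60) + sin(59π/180-29π/60)]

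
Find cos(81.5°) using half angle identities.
cos(81.5°) = √((1 + cos 163°)/2) = 0.1478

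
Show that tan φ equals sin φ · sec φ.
RHS = sin φ · (1/cos φ) = sin φ/cos φ = tan φ = LHS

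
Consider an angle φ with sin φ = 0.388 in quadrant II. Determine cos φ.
cos φ = ±√(1 - sin²φ) = -0.9217 (negative in QII)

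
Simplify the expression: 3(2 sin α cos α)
3(2 sin α cos α) = 3(sin(2α)) (using Double angle)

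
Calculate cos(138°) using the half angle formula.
cos(138°) = -√((1 + cos 276°)/2) = -0.7431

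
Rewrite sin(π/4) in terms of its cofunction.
sin(π/4) = cos(π/2 - π/4) = cos(π/4)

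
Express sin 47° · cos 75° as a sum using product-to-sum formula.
sin 47° cos 75° = (1/2)[sin(47°+75°) + sin(47°-75°)]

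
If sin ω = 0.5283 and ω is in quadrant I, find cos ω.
cos ω = 0.8491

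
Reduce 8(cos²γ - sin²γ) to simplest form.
8(cos²γ - sin²γ) = 8(cos(2γ)) (using Double angle)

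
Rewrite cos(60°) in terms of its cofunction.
cos(60°) = sin(90° - 60°) = sin(30°)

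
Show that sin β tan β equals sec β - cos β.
RHS = 1/cos β - cos β = (1 - cos²β)/cos β = sin²β/cos β = sin β · (sin β/cos β) = sin β tan β = LHS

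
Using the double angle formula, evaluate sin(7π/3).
sin(7π/3) = 2 sin 7π/6 cos 7π/6 = √3/2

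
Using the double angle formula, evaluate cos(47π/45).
cos(47π/45) = cos²47π/90 - sin²47π/90 = -0.9903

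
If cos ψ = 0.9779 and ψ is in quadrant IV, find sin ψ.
sin ψ = -0.2091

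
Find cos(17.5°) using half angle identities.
cos(17.5°) = √((1 + cos 35°)/2) = 0.9537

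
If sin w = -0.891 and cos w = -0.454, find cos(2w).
cos(2w) = cos²w - sin²w = -0.5878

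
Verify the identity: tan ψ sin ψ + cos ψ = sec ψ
LHS = sin²ψ/cos ψ + cos ψ = (sin²ψ + cos²ψ)/cos ψ = 1/cos ψ = sec ψ = RHS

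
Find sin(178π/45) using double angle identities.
sin(178π/45) = 2 sin 89π/45 cos 89π/45 = -0.1392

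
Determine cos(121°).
cos(121°) = -0.515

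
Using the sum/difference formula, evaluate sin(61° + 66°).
sin(61° + 66°) = sin 61° cos 66° + cos 61° sin 66° = 0.7986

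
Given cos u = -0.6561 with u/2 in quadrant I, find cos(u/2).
cos(u/2) = ±√((1 + cos u)/2); positive since u/2 ∈ QI, so cos(u/2) = 0.4147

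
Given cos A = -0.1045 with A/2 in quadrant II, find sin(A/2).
sin(A/2) = ±√((1 - cos A)/2); positive since A/2 ∈ QII, so sin(A/2) = 0.7431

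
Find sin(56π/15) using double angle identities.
sin(56π/15) = 2 sin 28π/15 cos 28π/15 = -0.7431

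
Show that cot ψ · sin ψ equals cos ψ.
LHS = (cos ψ/sin ψ) · sin ψ = cos ψ = RHS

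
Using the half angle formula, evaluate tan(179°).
tan(179°) = sin 358° / (1 + cos 358°) = -0.01746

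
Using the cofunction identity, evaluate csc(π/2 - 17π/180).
csc(π/2 - 17π/180) = sec(17π/180) = 1.046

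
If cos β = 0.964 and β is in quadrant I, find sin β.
sin β = 0.2659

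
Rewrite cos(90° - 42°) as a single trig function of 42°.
cos(90° - 42°) = sin(42°)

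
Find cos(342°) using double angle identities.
cos(342°) = 2cos²171° - 1 = 0.9511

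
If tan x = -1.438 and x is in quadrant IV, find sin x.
sin x = -0.821 (using tan²x + 1 = sec²x)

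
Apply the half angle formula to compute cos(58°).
cos(58°) = √((1 + cos 116°)/2) = 0.5299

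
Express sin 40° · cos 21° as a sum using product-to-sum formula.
sin 40° cos 21° = (1/2)[sin(40°+21°) + sin(40°-21°)]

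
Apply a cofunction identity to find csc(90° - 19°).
csc(90° - 19°) = sec(19°) = 1.058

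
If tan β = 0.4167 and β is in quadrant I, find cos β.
cos β = 0.9231 (using tan²β + 1 = sec²β)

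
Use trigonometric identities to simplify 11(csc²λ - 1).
11(csc²λ - 1) = 11(cot²λ) (using Pythagorean identity)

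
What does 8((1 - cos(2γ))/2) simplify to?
8((1 - cos(2γ))/2) = 8(sin²γ) (using Power reduction)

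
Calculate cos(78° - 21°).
cos(78° - 21°) = cos 78° cos 21° + sin 78° sin 21° = 0.5446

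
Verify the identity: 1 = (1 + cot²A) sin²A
RHS = csc²A · sin²A = (1/sin²A) · sin²A = 1 = LHS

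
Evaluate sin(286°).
sin(286°) = -0.9613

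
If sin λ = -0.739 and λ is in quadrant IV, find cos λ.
cos λ = 0.6737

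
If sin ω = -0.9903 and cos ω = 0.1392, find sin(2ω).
sin(2ω) = 2 sin ω cos ω = -0.2757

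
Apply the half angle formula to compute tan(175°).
tan(175°) = sin 350° / (1 + cos 350°) = -0.08749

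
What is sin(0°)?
sin(0°) = 0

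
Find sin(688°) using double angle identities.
sin(688°) = 2 sin 344° cos 344° = -0.5299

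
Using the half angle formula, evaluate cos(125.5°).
cos(125.5°) = -√((1 + cos 251°)/2) = -0.5807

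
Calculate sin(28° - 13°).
sin(28° - 13°) = sin 28° cos 13° - cos 28° sin 13° = (√6-√2)/4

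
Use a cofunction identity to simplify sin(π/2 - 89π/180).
sin(π/2 - 89π/180) = cos(89π/180)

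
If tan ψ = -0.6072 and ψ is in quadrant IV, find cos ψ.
cos ψ = 0.8548 (using tan²ψ + 1 = sec²ψ)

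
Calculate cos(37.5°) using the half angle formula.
cos(37.5°) = √((1 + cos 75°)/2) = 0.7934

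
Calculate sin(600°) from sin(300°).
sin(600°) = 2 sin 300° cos 300° = -√3/2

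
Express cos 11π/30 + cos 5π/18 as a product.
cos 11π/30 + cos 5π/18 = 2 cos(29π/90) cos(2π/45)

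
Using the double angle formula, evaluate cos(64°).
cos(64°) = cos²32° - sin²32° = 0.4384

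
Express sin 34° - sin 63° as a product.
sin 34° - sin 63° = 2 cos(48.5°) sin(-14.5°)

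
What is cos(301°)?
cos(301°) = 0.515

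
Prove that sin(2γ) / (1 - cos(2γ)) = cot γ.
LHS = 2 sin γ cos γ / (2sin²γ) = cos γ/sin γ = cot γ = RHS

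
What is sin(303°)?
sin(303°) = -0.8387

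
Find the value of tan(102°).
tan(102°) = -4.705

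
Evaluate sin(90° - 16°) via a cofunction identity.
sin(90° - 16°) = cos(16°) = 0.9613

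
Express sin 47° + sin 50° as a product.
sin 47° + sin 50° = 2 sin(48.5°) cos(-1.5°)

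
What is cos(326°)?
cos(326°) = 0.829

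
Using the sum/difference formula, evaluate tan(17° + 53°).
tan(17° + 53°) = (tan 17° + tan 53°)/(1 - tan 17° tan 53°) = 2.747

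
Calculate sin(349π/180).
sin(349π/180) = -0.1908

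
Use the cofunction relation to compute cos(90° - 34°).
cos(90° - 34°) = sin(34°) = 0.5592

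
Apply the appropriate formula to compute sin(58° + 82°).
sin(58° + 82°) = sin 58° cos 82° + cos 58° sin 82° = 0.6428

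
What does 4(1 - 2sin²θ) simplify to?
4(1 - 2sin²θ) = 4(cos(2θ)) (using Double angle)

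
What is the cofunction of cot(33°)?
cot(33°) = tan(90° - 33°) = tan(57°)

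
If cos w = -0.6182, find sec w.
sec w = 1/cos w = -1.618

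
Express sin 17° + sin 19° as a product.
sin 17° + sin 19° = 2 sin(18°) cos(-1°)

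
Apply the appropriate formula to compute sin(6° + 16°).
sin(6° + 16°) = sin 6° cos 16° + cos 6° sin 16° = 0.3746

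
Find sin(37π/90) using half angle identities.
sin(37π/90) = √((1 - cos 37π/45)/2) = 0.9613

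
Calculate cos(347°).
cos(347°) = 0.9744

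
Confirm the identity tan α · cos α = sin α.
LHS = (sin α/cos α) · cos α = sin α = RHS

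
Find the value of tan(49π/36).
tan(49π/36) = 2.145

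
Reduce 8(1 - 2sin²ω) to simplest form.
8(1 - 2sin²ω) = 8(cos(2ω)) (using Double angle)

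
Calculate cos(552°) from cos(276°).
cos(552°) = cos²276° - sin²276° = -0.9781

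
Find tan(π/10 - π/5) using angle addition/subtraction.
tan(π/10 - π/5) = (tan π/10 - tan π/5)/(1 + tan π/10 tan π/5) = -0.3249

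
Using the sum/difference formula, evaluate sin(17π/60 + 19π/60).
sin(17π/60 + 19π/60) = sin 17π/60 cos 19π/60 + cos 17π/60 sin 19π/60 = 0.9511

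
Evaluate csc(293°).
csc(293°) = -1.086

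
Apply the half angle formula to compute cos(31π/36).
cos(31π/36) = -√((1 + cos 31π/18)/2) = -0.9063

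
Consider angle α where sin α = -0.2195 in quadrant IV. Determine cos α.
cos α = √(1 - sin²α) = 0.9756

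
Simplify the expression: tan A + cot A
tan A + cot A = sec A csc A (using Quotient identities)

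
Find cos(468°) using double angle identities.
cos(468°) = cos²234° - sin²234° = -0.309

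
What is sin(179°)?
sin(179°) = 0.01745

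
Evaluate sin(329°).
sin(329°) = -0.515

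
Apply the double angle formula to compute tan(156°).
tan(156°) = 2 tan 78° / (1 - tan²78°) = -0.4452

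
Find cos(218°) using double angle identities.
cos(218°) = 2cos²109° - 1 = -0.788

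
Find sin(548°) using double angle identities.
sin(548°) = 2 sin 274° cos 274° = -0.1392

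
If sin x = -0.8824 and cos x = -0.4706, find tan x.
tan x = sin x / cos x = 1.875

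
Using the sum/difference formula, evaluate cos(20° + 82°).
cos(20° + 82°) = cos 20° cos 82° - sin 20° sin 82° = -0.2079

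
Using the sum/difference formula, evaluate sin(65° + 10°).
sin(65° + 10°) = sin 65° cos 10° + cos 65° sin 10° = (√6+√2)/4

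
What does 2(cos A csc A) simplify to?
2(cos A csc A) = 2(cot A) (using Reciprocal + quotient)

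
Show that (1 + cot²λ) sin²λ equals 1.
LHS = csc²λ · sin²λ = (1/sin²λ) · sin²λ = 1 = RHS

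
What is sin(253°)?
sin(253°) = -0.9563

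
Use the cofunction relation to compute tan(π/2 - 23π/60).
tan(π/2 - 23π/60) = cot(23π/60) = 0.3839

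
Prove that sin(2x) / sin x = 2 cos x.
LHS = 2 sin x cos x / sin x = 2 cos x = RHS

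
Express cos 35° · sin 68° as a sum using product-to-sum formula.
cos 35° sin 68° = (1/2)[sin(35°+68°) - sin(35°-68°)]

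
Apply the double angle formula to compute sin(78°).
sin(78°) = 2 sin 39° cos 39° = 0.9781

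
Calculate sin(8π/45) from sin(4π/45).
sin(8π/45) = 2 sin 4π/45 cos 4π/45 = 0.5299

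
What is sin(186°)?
sin(186°) = -0.1045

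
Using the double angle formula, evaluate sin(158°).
sin(158°) = 2 sin 79° cos 79° = 0.3746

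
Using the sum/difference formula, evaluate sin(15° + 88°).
sin(15° + 88°) = sin 15° cos 88° + cos 15° sin 88° = 0.9744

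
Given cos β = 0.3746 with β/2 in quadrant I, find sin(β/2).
sin(β/2) = ±√((1 - cos β)/2); positive since β/2 ∈ QI, so sin(β/2) = 0.5592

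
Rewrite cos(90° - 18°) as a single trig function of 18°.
cos(90° - 18°) = sin(18°)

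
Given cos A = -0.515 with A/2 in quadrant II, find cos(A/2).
cos(A/2) = ±√((1 + cos A)/2); negative since A/2 ∈ QII, so cos(A/2) = -0.4924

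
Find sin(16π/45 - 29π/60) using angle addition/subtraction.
sin(16π/45 - 29π/60) = sin 16π/45 cos 29π/60 - cos 16π/45 sin 29π/60 = -0.3907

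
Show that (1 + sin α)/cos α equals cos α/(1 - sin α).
LHS = (1 + sin α)(1 - sin α) / (cos α(1 - sin α)) = (1 - sin²α) / (cos α(1 - sin α)) = cos²α / (cos α(1 - sin α)) = cos α/(1 - sin α) = RHS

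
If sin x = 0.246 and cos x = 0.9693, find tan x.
tan x = sin x / cos x = 0.2538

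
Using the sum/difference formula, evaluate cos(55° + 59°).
cos(55° + 59°) = cos 55° cos 59° - sin 55° sin 59° = -0.4067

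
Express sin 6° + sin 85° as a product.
sin 6° + sin 85° = 2 sin(45.5°) cos(-39.5°)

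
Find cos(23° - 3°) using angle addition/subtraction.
cos(23° - 3°) = cos 23° cos 3° + sin 23° sin 3° = 0.9397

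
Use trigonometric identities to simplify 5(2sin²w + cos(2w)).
5(2sin²w + cos(2w)) = 5 (using Double angle)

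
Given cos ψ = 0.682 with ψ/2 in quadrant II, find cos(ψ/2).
cos(ψ/2) = ±√((1 + cos ψ)/2); negative since ψ/2 ∈ QII, so cos(ψ/2) = -0.9171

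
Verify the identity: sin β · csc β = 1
LHS = sin β · (1/sin β) = 1 = RHS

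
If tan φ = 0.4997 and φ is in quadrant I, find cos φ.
cos φ = 0.8945 (using tan²φ + 1 = sec²φ)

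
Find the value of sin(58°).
sin(58°) = 0.848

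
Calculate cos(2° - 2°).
cos(2° - 2°) = cos 2° cos 2° + sin 2° sin 2° = 1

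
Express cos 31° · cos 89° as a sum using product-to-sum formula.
cos 31° cos 89° = (1/2)[cos(31°-89°) + cos(31°+89°)]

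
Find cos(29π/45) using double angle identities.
cos(29π/45) = cos²29π/90 - sin²29π/90 = -0.4384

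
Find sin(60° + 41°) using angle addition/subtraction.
sin(60° + 41°) = sin 60° cos 41° + cos 60° sin 41° = 0.9816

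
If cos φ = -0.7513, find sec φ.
sec φ = 1/cos φ = -1.331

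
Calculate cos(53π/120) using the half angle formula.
cos(53π/120) = √((1 + cos 53π/60)/2) = 0.1822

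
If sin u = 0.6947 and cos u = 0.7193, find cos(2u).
cos(2u) = cos²u - sin²u = 0.03478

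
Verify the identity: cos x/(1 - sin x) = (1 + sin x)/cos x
RHS = (1 + sin x)(1 - sin x) / (cos x(1 - sin x)) = (1 - sin²x) / (cos x(1 - sin x)) = cos²x / (cos x(1 - sin x)) = cos x/(1 - sin x) = LHS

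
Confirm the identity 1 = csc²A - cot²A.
RHS = 1/sin²A - cos²A/sin²A = (1 - cos²A)/sin²A = sin²A/sin²A = 1 = LHS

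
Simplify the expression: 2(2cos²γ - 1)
2(2cos²γ - 1) = 2(cos(2γ)) (using Double angle)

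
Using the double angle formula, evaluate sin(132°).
sin(132°) = 2 sin 66° cos 66° = 0.7431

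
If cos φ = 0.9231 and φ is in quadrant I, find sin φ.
sin φ = 0.3846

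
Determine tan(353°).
tan(353°) = -0.1228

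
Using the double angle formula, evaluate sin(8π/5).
sin(8π/5) = 2 sin 4π/5 cos 4π/5 = -0.9511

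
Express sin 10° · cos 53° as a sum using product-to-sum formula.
sin 10° cos 53° = (1/2)[sin(10°+53°) + sin(10°-53°)]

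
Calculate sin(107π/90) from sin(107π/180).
sin(107π/90) = 2 sin 107π/180 cos 107π/180 = -0.5592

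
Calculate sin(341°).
sin(341°) = -0.3256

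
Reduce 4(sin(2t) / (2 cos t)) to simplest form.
4(sin(2t) / (2 cos t)) = 4(sin t) (using Double angle)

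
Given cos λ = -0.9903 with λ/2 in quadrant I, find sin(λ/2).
sin(λ/2) = ±√((1 - cos λ)/2); positive since λ/2 ∈ QI, so sin(λ/2) = 0.9976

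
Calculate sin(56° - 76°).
sin(56° - 76°) = sin 56° cos 76° - cos 56° sin 76° = -0.342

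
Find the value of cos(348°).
cos(348°) = 0.9781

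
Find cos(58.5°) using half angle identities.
cos(58.5°) = √((1 + cos 117°)/2) = 0.5225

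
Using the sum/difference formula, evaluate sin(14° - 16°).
sin(14° - 16°) = sin 14° cos 16° - cos 14° sin 16° = -0.0349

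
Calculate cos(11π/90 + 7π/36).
cos(11π/90 + 7π/36) = cos 11π/90 cos 7π/36 - sin 11π/90 sin 7π/36 = 0.5446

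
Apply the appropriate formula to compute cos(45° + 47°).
cos(45° + 47°) = cos 45° cos 47° - sin 45° sin 47° = -0.0349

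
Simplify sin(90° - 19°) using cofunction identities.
sin(90° - 19°) = cos(19°)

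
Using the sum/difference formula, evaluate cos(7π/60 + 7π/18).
cos(7π/60 + 7π/18) = cos 7π/60 cos 7π/18 - sin 7π/60 sin 7π/18 = -0.01745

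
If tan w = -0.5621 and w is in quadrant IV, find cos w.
cos w = 0.8717 (using tan²w + 1 = sec²w)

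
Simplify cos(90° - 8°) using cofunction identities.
cos(90° - 8°) = sin(8°)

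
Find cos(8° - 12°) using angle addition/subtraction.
cos(8° - 12°) = cos 8° cos 12° + sin 8° sin 12° = 0.9976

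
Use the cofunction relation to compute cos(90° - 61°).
cos(90° - 61°) = sin(61°) = 0.8746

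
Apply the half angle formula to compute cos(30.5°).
cos(30.5°) = √((1 + cos 61°)/2) = 0.8616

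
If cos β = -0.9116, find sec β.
sec β = 1/cos β = -1.097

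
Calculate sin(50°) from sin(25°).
sin(50°) = 2 sin 25° cos 25° = 0.766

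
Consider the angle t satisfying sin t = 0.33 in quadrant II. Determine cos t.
cos t = ±√(1 - sin²t) = -0.944 (negative in QII)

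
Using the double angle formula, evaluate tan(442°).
tan(442°) = 2 tan 221° / (1 - tan²221°) = 7.115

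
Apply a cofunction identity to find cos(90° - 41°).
cos(90° - 41°) = sin(41°) = 0.6561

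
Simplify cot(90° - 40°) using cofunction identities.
cot(90° - 40°) = tan(40°)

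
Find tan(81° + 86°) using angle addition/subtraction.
tan(81° + 86°) = (tan 81° + tan 86°)/(1 - tan 81° tan 86°) = -0.2309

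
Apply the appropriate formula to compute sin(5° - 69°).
sin(5° - 69°) = sin 5° cos 69° - cos 5° sin 69° = -0.8988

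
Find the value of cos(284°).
cos(284°) = 0.2419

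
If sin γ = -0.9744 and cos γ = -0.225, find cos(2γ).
cos(2γ) = cos²γ - sin²γ = -0.8988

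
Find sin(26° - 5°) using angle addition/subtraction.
sin(26° - 5°) = sin 26° cos 5° - cos 26° sin 5° = 0.3584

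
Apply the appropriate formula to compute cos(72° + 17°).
cos(72° + 17°) = cos 72° cos 17° - sin 72° sin 17° = 0.01745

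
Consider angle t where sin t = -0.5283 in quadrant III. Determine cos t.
cos t = ±√(1 - sin²t) = -0.8491 (negative in QIII)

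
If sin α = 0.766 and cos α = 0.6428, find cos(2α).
cos(2α) = cos²α - sin²α = -0.1736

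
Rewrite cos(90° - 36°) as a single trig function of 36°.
cos(90° - 36°) = sin(36°)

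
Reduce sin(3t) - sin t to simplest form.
sin(3t) - sin t = 2 cos(2t) sin t (using Sum-to-product)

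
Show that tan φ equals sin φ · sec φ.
RHS = sin φ · (1/cos φ) = sin φ/cos φ = tan φ = LHS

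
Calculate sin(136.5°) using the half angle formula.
sin(136.5°) = √((1 - cos 273°)/2) = 0.6884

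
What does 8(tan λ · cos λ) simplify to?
8(tan λ · cos λ) = 8(sin λ) (using Quotient identity)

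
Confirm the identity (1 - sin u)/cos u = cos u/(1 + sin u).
LHS = (1 - sin u)(1 + sin u) / (cos u(1 + sin u)) = (1 - sin²u) / (cos u(1 + sin u)) = cos²u / (cos u(1 + sin u)) = cos u/(1 + sin u) = RHS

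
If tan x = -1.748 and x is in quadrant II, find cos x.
cos x = -0.4966 (using tan²x + 1 = sec²x)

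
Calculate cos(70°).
cos(70°) = 0.342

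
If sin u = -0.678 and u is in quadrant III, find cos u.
cos u = -0.7351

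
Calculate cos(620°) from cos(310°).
cos(620°) = cos²310° - sin²310° = -0.1736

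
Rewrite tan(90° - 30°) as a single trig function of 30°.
tan(90° - 30°) = cot(30°)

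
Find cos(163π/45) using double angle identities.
cos(163π/45) = cos²163π/90 - sin²163π/90 = 0.3746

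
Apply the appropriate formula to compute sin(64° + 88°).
sin(64° + 88°) = sin 64° cos 88° + cos 64° sin 88° = 0.4695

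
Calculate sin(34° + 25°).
sin(34° + 25°) = sin 34° cos 25° + cos 34° sin 25° = 0.8572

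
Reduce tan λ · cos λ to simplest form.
tan λ · cos λ = sin λ (using Quotient identity)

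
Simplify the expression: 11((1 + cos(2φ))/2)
11((1 + cos(2φ))/2) = 11(cos²φ) (using Power reduction)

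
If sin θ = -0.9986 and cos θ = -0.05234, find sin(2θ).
sin(2θ) = 2 sin θ cos θ = 0.1045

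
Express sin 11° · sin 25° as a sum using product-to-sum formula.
sin 11° sin 25° = (1/2)[cos(11°-25°) - cos(11°+25°)]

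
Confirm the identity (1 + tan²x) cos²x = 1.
LHS = sec²x · cos²x = (1/cos²x) · cos²x = 1 = RHS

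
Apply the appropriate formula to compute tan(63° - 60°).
tan(63° - 60°) = (tan 63° - tan 60°)/(1 + tan 63° tan 60°) = 0.05241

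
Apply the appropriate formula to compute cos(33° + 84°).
cos(33° + 84°) = cos 33° cos 84° - sin 33° sin 84° = -0.454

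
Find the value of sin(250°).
sin(250°) = -0.9397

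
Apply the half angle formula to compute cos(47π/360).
cos(47π/360) = √((1 + cos 47π/180)/2) = 0.9171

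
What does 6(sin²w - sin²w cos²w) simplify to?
6(sin²w - sin²w cos²w) = 6(sin⁴w) (using Factoring)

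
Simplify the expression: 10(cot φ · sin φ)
10(cot φ · sin φ) = 10(cos φ) (using Quotient identity)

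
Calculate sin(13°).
sin(13°) = 0.225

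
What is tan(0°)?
tan(0°) = 0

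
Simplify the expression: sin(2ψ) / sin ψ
sin(2ψ) / sin ψ = 2 cos ψ (using Double angle)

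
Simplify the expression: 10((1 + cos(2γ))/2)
10((1 + cos(2γ))/2) = 10(cos²γ) (using Power reduction)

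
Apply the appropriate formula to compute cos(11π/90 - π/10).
cos(11π/90 - π/10) = cos 11π/90 cos π/10 + sin 11π/90 sin π/10 = 0.9976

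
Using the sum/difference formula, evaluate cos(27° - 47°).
cos(27° - 47°) = cos 27° cos 47° + sin 27° sin 47° = 0.9397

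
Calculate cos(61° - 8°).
cos(61° - 8°) = cos 61° cos 8° + sin 61° sin 8° = 0.6018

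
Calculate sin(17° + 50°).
sin(17° + 50°) = sin 17° cos 50° + cos 17° sin 50° = 0.9205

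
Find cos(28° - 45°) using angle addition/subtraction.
cos(28° - 45°) = cos 28° cos 45° + sin 28° sin 45° = 0.9563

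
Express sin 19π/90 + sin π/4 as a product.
sin 19π/90 + sin π/4 = 2 sin(83π/360) cos(-7π/360)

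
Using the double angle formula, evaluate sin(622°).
sin(622°) = 2 sin 311° cos 311° = -0.9903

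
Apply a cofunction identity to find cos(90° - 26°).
cos(90° - 26°) = sin(26°) = 0.4384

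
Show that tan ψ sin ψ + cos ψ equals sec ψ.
LHS = sin²ψ/cos ψ + cos ψ = (sin²ψ + cos²ψ)/cos ψ = 1/cos ψ = sec ψ = RHS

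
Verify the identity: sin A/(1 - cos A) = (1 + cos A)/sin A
LHS = sin A(1 + cos A) / ((1 - cos A)(1 + cos A)) = sin A(1 + cos A) / (1 - cos²A) = sin A(1 + cos A) / sin²A = (1 + cos A)/sin A = RHS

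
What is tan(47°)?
tan(47°) = 1.072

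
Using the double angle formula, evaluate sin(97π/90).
sin(97π/90) = 2 sin 97π/180 cos 97π/180 = -0.2419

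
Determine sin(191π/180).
sin(191π/180) = -0.1908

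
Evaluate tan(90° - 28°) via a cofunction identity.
tan(90° - 28°) = cot(28°) = 1.881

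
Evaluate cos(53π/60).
cos(53π/60) = -0.9336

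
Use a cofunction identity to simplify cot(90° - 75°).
cot(90° - 75°) = tan(75°)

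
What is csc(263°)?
csc(263°) = -1.008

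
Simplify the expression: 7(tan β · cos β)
7(tan β · cos β) = 7(sin β) (using Quotient identity)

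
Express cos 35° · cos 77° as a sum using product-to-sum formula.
cos 35° cos 77° = (1/2)[cos(35°-77°) + cos(35°+77°)]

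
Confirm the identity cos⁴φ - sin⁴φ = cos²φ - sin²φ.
LHS = (cos²φ - sin²φ)(cos²φ + sin²φ) = (cos²φ - sin²φ) · 1 = cos²φ - sin²φ = RHS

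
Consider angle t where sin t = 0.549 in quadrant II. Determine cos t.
cos t = ±√(1 - sin²t) = -0.8358 (negative in QII)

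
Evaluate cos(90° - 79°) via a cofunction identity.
cos(90° - 79°) = sin(79°) = 0.9816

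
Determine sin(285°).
sin(285°) = -(√6+√2)/4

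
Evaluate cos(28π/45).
cos(28π/45) = -0.3746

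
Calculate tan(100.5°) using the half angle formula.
tan(100.5°) = sin 201° / (1 + cos 201°) = -5.396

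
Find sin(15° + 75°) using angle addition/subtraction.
sin(15° + 75°) = sin 15° cos 75° + cos 15° sin 75° = 1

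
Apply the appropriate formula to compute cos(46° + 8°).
cos(46° + 8°) = cos 46° cos 8° - sin 46° sin 8° = 0.5878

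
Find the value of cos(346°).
cos(346°) = 0.9703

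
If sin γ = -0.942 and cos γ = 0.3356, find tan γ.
tan γ = sin γ / cos γ = -2.807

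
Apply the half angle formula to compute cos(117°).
cos(117°) = -√((1 + cos 234°)/2) = -0.454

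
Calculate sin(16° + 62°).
sin(16° + 62°) = sin 16° cos 62° + cos 16° sin 62° = 0.9781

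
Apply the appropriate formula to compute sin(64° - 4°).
sin(64° - 4°) = sin 64° cos 4° - cos 64° sin 4° = √3/2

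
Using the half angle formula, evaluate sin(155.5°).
sin(155.5°) = √((1 - cos 311°)/2) = 0.4147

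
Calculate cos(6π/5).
cos(6π/5) = -0.809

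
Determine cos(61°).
cos(61°) = 0.4848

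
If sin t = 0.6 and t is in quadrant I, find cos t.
cos t = 0.8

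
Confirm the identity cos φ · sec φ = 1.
LHS = cos φ · (1/cos φ) = 1 = RHS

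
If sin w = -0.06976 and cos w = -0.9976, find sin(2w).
sin(2w) = 2 sin w cos w = 0.1392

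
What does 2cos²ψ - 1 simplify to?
2cos²ψ - 1 = cos(2ψ) (using Double angle)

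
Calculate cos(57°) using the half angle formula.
cos(57°) = √((1 + cos 114°)/2) = 0.5446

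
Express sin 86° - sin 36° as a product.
sin 86° - sin 36° = 2 cos(61°) sin(25°)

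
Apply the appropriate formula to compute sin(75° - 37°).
sin(75° - 37°) = sin 75° cos 37° - cos 75° sin 37° = 0.6157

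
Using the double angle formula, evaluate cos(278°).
cos(278°) = cos²139° - sin²139° = 0.1392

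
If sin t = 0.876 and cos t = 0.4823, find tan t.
tan t = sin t / cos t = 1.816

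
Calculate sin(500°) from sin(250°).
sin(500°) = 2 sin 250° cos 250° = 0.6428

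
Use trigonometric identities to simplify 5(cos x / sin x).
5(cos x / sin x) = 5(cot x) (using Quotient identity)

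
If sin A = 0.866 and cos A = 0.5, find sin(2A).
sin(2A) = 2 sin A cos A = 0.866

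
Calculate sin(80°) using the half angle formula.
sin(80°) = √((1 - cos 160°)/2) = 0.9848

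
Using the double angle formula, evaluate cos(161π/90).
cos(161π/90) = cos²161π/180 - sin²161π/180 = 0.788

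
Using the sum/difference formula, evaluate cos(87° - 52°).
cos(87° - 52°) = cos 87° cos 52° + sin 87° sin 52° = 0.8192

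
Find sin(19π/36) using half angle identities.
sin(19π/36) = √((1 - cos 19π/18)/2) = 0.9962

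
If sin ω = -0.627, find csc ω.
csc ω = 1/sin ω = -1.595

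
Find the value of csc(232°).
csc(232°) = -1.269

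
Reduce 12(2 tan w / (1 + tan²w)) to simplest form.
12(2 tan w / (1 + tan²w)) = 12(sin(2w)) (using Double angle)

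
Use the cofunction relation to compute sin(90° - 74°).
sin(90° - 74°) = cos(74°) = 0.2756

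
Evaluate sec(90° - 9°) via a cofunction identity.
sec(90° - 9°) = csc(9°) = 6.392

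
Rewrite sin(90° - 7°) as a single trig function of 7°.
sin(90° - 7°) = cos(7°)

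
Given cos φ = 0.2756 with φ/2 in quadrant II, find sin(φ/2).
sin(φ/2) = ±√((1 - cos φ)/2); positive since φ/2 ∈ QII, so sin(φ/2) = 0.6018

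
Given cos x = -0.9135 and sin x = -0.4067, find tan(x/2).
tan(x/2) = sin x / (1 + cos x) = -4.702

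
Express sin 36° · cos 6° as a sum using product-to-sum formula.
sin 36° cos 6° = (1/2)[sin(36°+6°) + sin(36°-6°)]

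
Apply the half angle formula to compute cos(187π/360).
cos(187π/360) = -√((1 + cos 187π/180)/2) = -0.06105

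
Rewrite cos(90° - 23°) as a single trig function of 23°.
cos(90° - 23°) = sin(23°)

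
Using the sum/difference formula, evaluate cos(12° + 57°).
cos(12° + 57°) = cos 12° cos 57° - sin 12° sin 57° = 0.3584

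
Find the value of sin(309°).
sin(309°) = -0.7771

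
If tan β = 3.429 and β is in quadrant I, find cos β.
cos β = 0.28 (using tan²β + 1 = sec²β)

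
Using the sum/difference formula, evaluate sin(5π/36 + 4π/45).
sin(5π/36 + 4π/45) = sin 5π/36 cos 4π/45 + cos 5π/36 sin 4π/45 = 0.6561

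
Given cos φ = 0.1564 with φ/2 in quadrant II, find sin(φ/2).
sin(φ/2) = ±√((1 - cos φ)/2); positive since φ/2 ∈ QII, so sin(φ/2) = 0.6495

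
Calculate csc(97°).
csc(97°) = 1.008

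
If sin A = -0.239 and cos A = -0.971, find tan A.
tan A = sin A / cos A = 0.2461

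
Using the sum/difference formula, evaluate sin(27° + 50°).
sin(27° + 50°) = sin 27° cos 50° + cos 27° sin 50° = 0.9744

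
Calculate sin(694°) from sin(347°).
sin(694°) = 2 sin 347° cos 347° = -0.4384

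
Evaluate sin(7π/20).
sin(7π/20) = 0.891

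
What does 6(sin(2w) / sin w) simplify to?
6(sin(2w) / sin w) = 6(2 cos w) (using Double angle)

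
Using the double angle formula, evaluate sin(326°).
sin(326°) = 2 sin 163° cos 163° = -0.5592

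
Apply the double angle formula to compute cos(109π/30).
cos(109π/30) = cos²109π/60 - sin²109π/60 = 0.4067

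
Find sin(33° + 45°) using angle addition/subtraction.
sin(33° + 45°) = sin 33° cos 45° + cos 33° sin 45° = 0.9781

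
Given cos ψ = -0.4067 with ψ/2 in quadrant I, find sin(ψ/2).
sin(ψ/2) = ±√((1 - cos ψ)/2); positive since ψ/2 ∈ QI, so sin(ψ/2) = 0.8387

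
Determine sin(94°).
sin(94°) = 0.9976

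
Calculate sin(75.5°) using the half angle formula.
sin(75.5°) = √((1 - cos 151°)/2) = 0.9681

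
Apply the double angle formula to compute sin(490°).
sin(490°) = 2 sin 245° cos 245° = 0.766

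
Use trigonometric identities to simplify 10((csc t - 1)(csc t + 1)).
10((csc t - 1)(csc t + 1)) = 10(cot²t) (using Diff. of squares)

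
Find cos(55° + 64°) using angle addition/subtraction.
cos(55° + 64°) = cos 55° cos 64° - sin 55° sin 64° = -0.4848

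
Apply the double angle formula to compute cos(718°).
cos(718°) = cos²359° - sin²359° = 0.9994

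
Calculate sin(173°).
sin(173°) = 0.1219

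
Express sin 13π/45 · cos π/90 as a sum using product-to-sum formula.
sin 13π/45 cos π/90 = (1/2)[sin(13π/45+π/90) + sin(13π/45-π/90)]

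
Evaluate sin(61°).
sin(61°) = 0.8746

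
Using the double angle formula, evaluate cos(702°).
cos(702°) = cos²351° - sin²351° = 0.9511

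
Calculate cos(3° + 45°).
cos(3° + 45°) = cos 3° cos 45° - sin 3° sin 45° = 0.6691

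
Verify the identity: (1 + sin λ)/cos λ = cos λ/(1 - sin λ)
LHS = (1 + sin λ)(1 - sin λ) / (cos λ(1 - sin λ)) = (1 - sin²λ) / (cos λ(1 - sin λ)) = cos²λ / (cos λ(1 - sin λ)) = cos λ/(1 - sin λ) = RHS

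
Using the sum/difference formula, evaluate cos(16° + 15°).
cos(16° + 15°) = cos 16° cos 15° - sin 16° sin 15° = 0.8572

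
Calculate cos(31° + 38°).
cos(31° + 38°) = cos 31° cos 38° - sin 31° sin 38° = 0.3584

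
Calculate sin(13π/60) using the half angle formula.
sin(13π/60) = √((1 - cos 13π/30)/2) = 0.6293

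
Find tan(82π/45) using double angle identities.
tan(82π/45) = 2 tan 41π/45 / (1 - tan²41π/45) = -0.6249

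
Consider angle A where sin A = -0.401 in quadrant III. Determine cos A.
cos A = ±√(1 - sin²A) = -0.9161 (negative in QIII)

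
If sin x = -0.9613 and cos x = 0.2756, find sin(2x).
sin(2x) = 2 sin x cos x = -0.5299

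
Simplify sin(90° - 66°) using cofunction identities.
sin(90° - 66°) = cos(66°)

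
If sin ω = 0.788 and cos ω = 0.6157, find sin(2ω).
sin(2ω) = 2 sin ω cos ω = 0.9703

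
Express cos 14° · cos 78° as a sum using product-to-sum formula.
cos 14° cos 78° = (1/2)[cos(14°-78°) + cos(14°+78°)]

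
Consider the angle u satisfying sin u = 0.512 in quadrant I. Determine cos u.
cos u = √(1 - sin²u) = 0.859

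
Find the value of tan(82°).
tan(82°) = 7.115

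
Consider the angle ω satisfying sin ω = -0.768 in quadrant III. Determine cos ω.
cos ω = ±√(1 - sin²ω) = -0.6404 (negative in QIII)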